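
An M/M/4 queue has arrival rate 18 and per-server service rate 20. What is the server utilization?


rho = lambda/(c*mu) = 18/(4*20) = 0.225

0.225


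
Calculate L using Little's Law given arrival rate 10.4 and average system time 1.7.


L = lambda * W = 10.4 * 1.7 = 17.68

17.68


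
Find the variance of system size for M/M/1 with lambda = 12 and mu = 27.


rho = 12/27; Var(N) = rho/(1-rho)^2 = 1.44

1.44


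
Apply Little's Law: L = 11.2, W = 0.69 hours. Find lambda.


lambda = L / W = 11.2 / 0.69 = 16.23 per hour

16.23 per hour


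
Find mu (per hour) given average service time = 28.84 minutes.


mu = 60 / avg_service_time = 60 / 28.84 = 2.08 per hour

2.08 per hour


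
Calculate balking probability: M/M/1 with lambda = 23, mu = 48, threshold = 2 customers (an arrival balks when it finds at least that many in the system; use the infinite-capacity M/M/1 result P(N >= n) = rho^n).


P(N >= 2) = rho^2 = (23/48)^2 = 0.2296

0.2296


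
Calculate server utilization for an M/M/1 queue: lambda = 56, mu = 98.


rho = lambda/mu = 56/98 = 0.5714

0.5714


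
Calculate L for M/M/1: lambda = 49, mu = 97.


rho = 49/97; L = rho/(1-rho) = 1.02

1.02


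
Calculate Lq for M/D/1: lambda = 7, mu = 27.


M/D/1: Lq = rho^2 / (2*(1-rho)) where rho = 7/27; Lq = 0.05

0.05


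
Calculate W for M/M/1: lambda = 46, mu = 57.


W = 1/(mu - lambda) = 1/(57 - 46) = 0.0909 hours

0.0909 hours


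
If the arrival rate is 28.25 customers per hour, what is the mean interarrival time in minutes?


Mean interarrival time = 60/lambda = 60/28.25 = 2.12 minutes

2.12 minutes


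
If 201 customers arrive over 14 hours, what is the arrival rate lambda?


lambda = total arrivals / time = 201 / 14 = 14.36 per hour

14.36 per hour


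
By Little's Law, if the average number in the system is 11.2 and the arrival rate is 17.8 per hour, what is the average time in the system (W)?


W = L / lambda = 11.2 / 17.8 = 0.6292 hours

0.6292 hours


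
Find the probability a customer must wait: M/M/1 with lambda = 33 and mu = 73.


P(wait) = rho = lambda/mu = 33/73 = 0.4521

0.4521


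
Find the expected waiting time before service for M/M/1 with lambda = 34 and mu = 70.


rho = 34/70; Wq = rho/(mu - lambda) = 0.0135 hours

0.0135 hours


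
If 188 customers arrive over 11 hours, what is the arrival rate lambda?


lambda = total arrivals / time = 188 / 11 = 17.09 per hour

17.09 per hour


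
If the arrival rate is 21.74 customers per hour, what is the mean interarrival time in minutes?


Mean interarrival time = 60/lambda = 60/21.74 = 2.76 minutes

2.76 minutes


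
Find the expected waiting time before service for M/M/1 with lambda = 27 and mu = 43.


rho = 27/43; Wq = rho/(mu - lambda) = 0.0392 hours

0.0392 hours


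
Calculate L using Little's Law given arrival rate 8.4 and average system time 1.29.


L = lambda * W = 8.4 * 1.29 = 10.84

10.84


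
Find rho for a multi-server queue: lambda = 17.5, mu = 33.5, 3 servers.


rho = lambda / (c * mu) = 17.5 / (3 * 33.5) = 0.1741

0.1741


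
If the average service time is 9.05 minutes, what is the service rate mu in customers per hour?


mu = 60 / avg_service_time = 60 / 9.05 = 6.63 per hour

6.63 per hour


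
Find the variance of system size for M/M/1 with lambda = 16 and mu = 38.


rho = 16/38; Var(N) = rho/(1-rho)^2 = 1.26

1.26


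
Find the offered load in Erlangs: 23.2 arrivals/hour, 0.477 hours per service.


Offered load a = lambda * E[S] = 23.2 * 0.477 = 11.07 Erlangs

11.07 Erlangs


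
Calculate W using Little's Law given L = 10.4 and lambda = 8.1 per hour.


W = L / lambda = 10.4 / 8.1 = 1.284 hours

1.284 hours


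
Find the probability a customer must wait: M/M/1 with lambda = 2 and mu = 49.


P(wait) = rho = lambda/mu = 2/49 = 0.0408

0.0408


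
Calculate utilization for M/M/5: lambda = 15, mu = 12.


rho = lambda/(c*mu) = 15/(5*12) = 0.25

0.25


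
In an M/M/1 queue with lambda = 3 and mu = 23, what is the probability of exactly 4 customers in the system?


rho = 3/23; P(n) = (1-rho)*rho^n = (1-3/23)*(3/23)^4 = 0.0003

0.0003


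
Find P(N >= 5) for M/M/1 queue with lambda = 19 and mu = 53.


P(N >= 5) = rho^5 = (19/53)^5 = 0.0059

0.0059


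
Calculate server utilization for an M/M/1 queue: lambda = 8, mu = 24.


rho = lambda/mu = 8/24 = 0.3333

0.3333


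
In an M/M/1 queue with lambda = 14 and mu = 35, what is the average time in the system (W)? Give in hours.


W = 1/(mu - lambda) = 1/(35 - 14) = 0.0476 hours

0.0476 hours


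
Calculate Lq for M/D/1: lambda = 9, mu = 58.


M/D/1: Lq = rho^2 / (2*(1-rho)) where rho = 9/58; Lq = 0.01

0.01


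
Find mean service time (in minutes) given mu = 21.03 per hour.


Mean service time = 60/mu = 60/21.03 = 2.85 minutes

2.85 minutes


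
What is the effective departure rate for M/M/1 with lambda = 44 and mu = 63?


For a stable queue (lambda < mu), throughput = lambda = 44 per hour

44 per hour


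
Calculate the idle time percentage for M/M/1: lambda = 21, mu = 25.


Idle fraction = (1 - rho) * 100 = (1 - 21/25) * 100 = 16.0%

16.0%


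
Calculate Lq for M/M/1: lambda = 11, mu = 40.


rho = 11/40; Lq = rho^2/(1-rho) = 0.1

0.1


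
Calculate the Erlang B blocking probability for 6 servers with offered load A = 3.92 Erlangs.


B(N,A) = (A^N/N!) / sum(A^k/k!, k=0..N) with N=6, A=3.92 = 0.1114

0.1114


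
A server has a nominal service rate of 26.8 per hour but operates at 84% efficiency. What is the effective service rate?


Effective rate = mu * efficiency = 26.8 * 0.84 = 22.51 per hour

22.51 per hour


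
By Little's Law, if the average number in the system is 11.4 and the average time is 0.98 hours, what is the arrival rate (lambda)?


lambda = L / W = 11.4 / 0.98 = 11.63 per hour

11.63 per hour


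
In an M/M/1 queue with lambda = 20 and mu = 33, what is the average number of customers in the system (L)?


rho = 20/33; L = rho/(1-rho) = 1.54

1.54


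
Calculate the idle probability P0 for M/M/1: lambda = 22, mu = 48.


P0 = 1 - rho = 1 - 22/48 = 0.5417

0.5417


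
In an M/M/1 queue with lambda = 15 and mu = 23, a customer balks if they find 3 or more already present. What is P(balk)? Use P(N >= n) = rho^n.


P(N >= 3) = rho^3 = (15/23)^3 = 0.2774

0.2774


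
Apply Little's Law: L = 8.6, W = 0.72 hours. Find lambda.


lambda = L / W = 8.6 / 0.72 = 11.94 per hour

11.94 per hour


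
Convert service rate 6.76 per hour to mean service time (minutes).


Mean service time = 60/mu = 60/6.76 = 8.88 minutes

8.88 minutes


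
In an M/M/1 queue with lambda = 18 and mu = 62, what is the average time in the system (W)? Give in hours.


W = 1/(mu - lambda) = 1/(62 - 18) = 0.0227 hours

0.0227 hours


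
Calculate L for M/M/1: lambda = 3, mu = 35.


rho = 3/35; L = rho/(1-rho) = 0.09

0.09


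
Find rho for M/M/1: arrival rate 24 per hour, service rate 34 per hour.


rho = lambda/mu = 24/34 = 0.7059

0.7059


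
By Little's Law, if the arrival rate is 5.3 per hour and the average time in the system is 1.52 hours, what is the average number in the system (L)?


L = lambda * W = 5.3 * 1.52 = 8.06

8.06


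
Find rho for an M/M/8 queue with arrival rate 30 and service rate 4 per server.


rho = lambda/(c*mu) = 30/(8*4) = 0.9375

0.9375


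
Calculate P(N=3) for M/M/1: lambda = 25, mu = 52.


rho = 25/52; P(n) = (1-rho)*rho^n = (1-25/52)*(25/52)^3 = 0.0577

0.0577


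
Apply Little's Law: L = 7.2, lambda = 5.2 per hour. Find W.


W = L / lambda = 7.2 / 5.2 = 1.3846 hours

1.3846 hours


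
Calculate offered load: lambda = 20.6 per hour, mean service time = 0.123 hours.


Offered load a = lambda * E[S] = 20.6 * 0.123 = 2.53 Erlangs

2.53 Erlangs


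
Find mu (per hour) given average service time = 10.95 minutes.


mu = 60 / avg_service_time = 60 / 10.95 = 5.48 per hour

5.48 per hour


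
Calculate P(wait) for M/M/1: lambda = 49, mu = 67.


P(wait) = rho = lambda/mu = 49/67 = 0.7313

0.7313


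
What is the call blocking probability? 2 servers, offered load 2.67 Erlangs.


B(N,A) = (A^N/N!) / sum(A^k/k!, k=0..N) with N=2, A=2.67 = 0.4927

0.4927


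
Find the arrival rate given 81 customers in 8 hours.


lambda = total arrivals / time = 81 / 8 = 10.13 per hour

10.13 per hour


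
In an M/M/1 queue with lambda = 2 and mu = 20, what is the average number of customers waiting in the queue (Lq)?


rho = 2/20; Lq = rho^2/(1-rho) = 0.01

0.01


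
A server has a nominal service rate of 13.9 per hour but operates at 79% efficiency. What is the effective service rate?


Effective rate = mu * efficiency = 13.9 * 0.79 = 10.98 per hour

10.98 per hour


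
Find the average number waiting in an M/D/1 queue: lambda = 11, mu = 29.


M/D/1: Lq = rho^2 / (2*(1-rho)) where rho = 11/29; Lq = 0.12

0.12


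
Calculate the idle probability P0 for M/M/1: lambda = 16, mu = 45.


P0 = 1 - rho = 1 - 16/45 = 0.6444

0.6444


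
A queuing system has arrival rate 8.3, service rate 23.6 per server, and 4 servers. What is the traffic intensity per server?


rho = lambda / (c * mu) = 8.3 / (4 * 23.6) = 0.0879

0.0879


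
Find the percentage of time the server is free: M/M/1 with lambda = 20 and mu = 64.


Idle fraction = (1 - rho) * 100 = (1 - 20/64) * 100 = 68.8%

68.8%


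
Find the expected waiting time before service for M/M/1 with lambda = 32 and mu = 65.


rho = 32/65; Wq = rho/(mu - lambda) = 0.0149 hours

0.0149 hours


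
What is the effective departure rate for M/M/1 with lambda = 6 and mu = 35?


For a stable queue (lambda < mu), throughput = lambda = 6 per hour

6 per hour


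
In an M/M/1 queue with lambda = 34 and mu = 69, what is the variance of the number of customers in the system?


rho = 34/69; Var(N) = rho/(1-rho)^2 = 1.92

1.92


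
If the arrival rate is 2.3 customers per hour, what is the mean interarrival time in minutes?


Mean interarrival time = 60/lambda = 60/2.3 = 26.09 minutes

26.09 minutes


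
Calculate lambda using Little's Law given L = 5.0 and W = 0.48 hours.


lambda = L / W = 5.0 / 0.48 = 10.42 per hour

10.42 per hour


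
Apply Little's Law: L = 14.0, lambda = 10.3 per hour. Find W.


W = L / lambda = 14.0 / 10.3 = 1.3592 hours

1.3592 hours


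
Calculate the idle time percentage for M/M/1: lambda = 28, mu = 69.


Idle fraction = (1 - rho) * 100 = (1 - 28/69) * 100 = 59.4%

59.4%


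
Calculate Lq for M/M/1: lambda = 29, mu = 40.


rho = 29/40; Lq = rho^2/(1-rho) = 1.91

1.91


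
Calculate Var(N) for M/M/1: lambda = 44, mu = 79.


rho = 44/79; Var(N) = rho/(1-rho)^2 = 2.84

2.84


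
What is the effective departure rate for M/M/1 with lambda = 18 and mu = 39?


For a stable queue (lambda < mu), throughput = lambda = 18 per hour

18 per hour


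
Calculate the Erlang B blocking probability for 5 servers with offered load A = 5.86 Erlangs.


B(N,A) = (A^N/N!) / sum(A^k/k!, k=0..N) with N=5, A=5.86 = 0.3505

0.3505


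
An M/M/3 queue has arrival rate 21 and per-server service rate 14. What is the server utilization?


rho = lambda/(c*mu) = 21/(3*14) = 0.5

0.5


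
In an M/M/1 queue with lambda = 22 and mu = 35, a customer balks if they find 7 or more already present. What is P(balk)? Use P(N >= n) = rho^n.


P(N >= 7) = rho^7 = (22/35)^7 = 0.0388

0.0388


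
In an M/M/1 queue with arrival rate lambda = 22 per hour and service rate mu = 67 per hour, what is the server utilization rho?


rho = lambda/mu = 22/67 = 0.3284

0.3284


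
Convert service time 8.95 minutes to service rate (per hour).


mu = 60 / avg_service_time = 60 / 8.95 = 6.7 per hour

6.7 per hour


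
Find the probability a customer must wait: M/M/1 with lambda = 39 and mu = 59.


P(wait) = rho = lambda/mu = 39/59 = 0.661

0.661


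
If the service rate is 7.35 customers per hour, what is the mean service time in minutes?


Mean service time = 60/mu = 60/7.35 = 8.16 minutes

8.16 minutes


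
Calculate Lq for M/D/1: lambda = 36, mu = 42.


M/D/1: Lq = rho^2 / (2*(1-rho)) where rho = 36/42; Lq = 2.57

2.57


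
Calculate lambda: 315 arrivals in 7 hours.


lambda = total arrivals / time = 315 / 7 = 45.0 per hour

45.0 per hour


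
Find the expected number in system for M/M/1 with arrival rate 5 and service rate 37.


rho = 5/37; L = rho/(1-rho) = 0.16

0.16


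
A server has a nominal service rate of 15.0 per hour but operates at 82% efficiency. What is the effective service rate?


Effective rate = mu * efficiency = 15.0 * 0.82 = 12.3 per hour

12.3 per hour


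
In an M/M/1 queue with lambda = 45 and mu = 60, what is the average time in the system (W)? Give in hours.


W = 1/(mu - lambda) = 1/(60 - 45) = 0.0667 hours

0.0667 hours


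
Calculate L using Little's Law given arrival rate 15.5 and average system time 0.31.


L = lambda * W = 15.5 * 0.31 = 4.81

4.81


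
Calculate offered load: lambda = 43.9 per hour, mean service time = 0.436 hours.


Offered load a = lambda * E[S] = 43.9 * 0.436 = 19.14 Erlangs

19.14 Erlangs


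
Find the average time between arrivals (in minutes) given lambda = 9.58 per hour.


Mean interarrival time = 60/lambda = 60/9.58 = 6.26 minutes

6.26 minutes


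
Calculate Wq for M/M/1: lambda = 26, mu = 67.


rho = 26/67; Wq = rho/(mu - lambda) = 0.0095 hours

0.0095 hours


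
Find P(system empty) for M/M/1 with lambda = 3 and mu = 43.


P0 = 1 - rho = 1 - 3/43 = 0.9302

0.9302


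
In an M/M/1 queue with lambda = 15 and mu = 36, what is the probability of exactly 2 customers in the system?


rho = 15/36; P(n) = (1-rho)*rho^n = (1-15/36)*(15/36)^2 = 0.1013

0.1013


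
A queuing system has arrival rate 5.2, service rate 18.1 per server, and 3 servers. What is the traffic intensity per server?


rho = lambda / (c * mu) = 5.2 / (3 * 18.1) = 0.0958

0.0958


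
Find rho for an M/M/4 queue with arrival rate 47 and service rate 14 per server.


rho = lambda/(c*mu) = 47/(4*14) = 0.8393

0.8393


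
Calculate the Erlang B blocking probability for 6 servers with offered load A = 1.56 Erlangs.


B(N,A) = (A^N/N!) / sum(A^k/k!, k=0..N) with N=6, A=1.56 = 0.0042

0.0042


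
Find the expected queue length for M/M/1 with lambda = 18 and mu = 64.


rho = 18/64; Lq = rho^2/(1-rho) = 0.11

0.11


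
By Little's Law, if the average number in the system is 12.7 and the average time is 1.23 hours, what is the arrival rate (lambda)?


lambda = L / W = 12.7 / 1.23 = 10.33 per hour

10.33 per hour


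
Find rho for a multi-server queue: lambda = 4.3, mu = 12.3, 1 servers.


rho = lambda / (c * mu) = 4.3 / (1 * 12.3) = 0.3496

0.3496


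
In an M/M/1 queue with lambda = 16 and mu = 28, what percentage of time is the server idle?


Idle fraction = (1 - rho) * 100 = (1 - 16/28) * 100 = 42.9%

42.9%


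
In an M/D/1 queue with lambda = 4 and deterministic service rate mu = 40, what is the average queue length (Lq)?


M/D/1: Lq = rho^2 / (2*(1-rho)) where rho = 4/40; Lq = 0.01

0.01


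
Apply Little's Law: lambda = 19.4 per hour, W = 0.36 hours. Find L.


L = lambda * W = 19.4 * 0.36 = 6.98

6.98


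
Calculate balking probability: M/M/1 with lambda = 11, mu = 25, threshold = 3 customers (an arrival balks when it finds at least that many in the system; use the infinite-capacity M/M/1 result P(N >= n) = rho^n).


P(N >= 3) = rho^3 = (11/25)^3 = 0.0852

0.0852


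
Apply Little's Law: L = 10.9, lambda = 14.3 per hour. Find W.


W = L / lambda = 10.9 / 14.3 = 0.7622 hours

0.7622 hours


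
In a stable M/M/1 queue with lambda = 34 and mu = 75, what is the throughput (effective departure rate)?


For a stable queue (lambda < mu), throughput = lambda = 34 per hour

34 per hour


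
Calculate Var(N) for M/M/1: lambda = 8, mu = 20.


rho = 8/20; Var(N) = rho/(1-rho)^2 = 1.11

1.11


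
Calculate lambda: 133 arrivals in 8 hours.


lambda = total arrivals / time = 133 / 8 = 16.63 per hour

16.63 per hour


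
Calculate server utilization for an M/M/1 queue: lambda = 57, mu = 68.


rho = lambda/mu = 57/68 = 0.8382

0.8382


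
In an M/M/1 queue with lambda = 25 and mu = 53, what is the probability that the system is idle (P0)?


P0 = 1 - rho = 1 - 25/53 = 0.5283

0.5283


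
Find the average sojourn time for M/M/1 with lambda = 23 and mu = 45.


W = 1/(mu - lambda) = 1/(45 - 23) = 0.0455 hours

0.0455 hours


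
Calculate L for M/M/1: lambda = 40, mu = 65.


rho = 40/65; L = rho/(1-rho) = 1.6

1.6


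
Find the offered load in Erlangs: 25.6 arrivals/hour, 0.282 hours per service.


Offered load a = lambda * E[S] = 25.6 * 0.282 = 7.22 Erlangs

7.22 Erlangs


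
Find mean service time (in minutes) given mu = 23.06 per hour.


Mean service time = 60/mu = 60/23.06 = 2.6 minutes

2.6 minutes


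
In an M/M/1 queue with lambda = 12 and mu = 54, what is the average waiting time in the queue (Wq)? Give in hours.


rho = 12/54; Wq = rho/(mu - lambda) = 0.0053 hours

0.0053 hours


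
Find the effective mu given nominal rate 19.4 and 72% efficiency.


Effective rate = mu * efficiency = 19.4 * 0.72 = 13.97 per hour

13.97 per hour


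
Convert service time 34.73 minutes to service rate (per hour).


mu = 60 / avg_service_time = 60 / 34.73 = 1.73 per hour

1.73 per hour


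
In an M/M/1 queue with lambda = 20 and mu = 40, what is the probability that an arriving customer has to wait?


P(wait) = rho = lambda/mu = 20/40 = 0.5

0.5


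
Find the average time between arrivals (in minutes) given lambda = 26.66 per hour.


Mean interarrival time = 60/lambda = 60/26.66 = 2.25 minutes

2.25 minutes


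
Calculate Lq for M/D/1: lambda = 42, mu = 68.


M/D/1: Lq = rho^2 / (2*(1-rho)) where rho = 42/68; Lq = 0.5

0.5


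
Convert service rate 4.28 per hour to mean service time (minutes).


Mean service time = 60/mu = 60/4.28 = 14.02 minutes

14.02 minutes


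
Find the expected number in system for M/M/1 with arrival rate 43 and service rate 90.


rho = 43/90; L = rho/(1-rho) = 0.91

0.91


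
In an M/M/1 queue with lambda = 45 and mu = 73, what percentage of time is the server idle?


Idle fraction = (1 - rho) * 100 = (1 - 45/73) * 100 = 38.4%

38.4%


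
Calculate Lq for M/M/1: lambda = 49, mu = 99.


rho = 49/99; Lq = rho^2/(1-rho) = 0.49

0.49


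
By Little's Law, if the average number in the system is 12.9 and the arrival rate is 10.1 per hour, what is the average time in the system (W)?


W = L / lambda = 12.9 / 10.1 = 1.2772 hours

1.2772 hours


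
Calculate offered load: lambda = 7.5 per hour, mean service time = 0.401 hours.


Offered load a = lambda * E[S] = 7.5 * 0.401 = 3.01 Erlangs

3.01 Erlangs


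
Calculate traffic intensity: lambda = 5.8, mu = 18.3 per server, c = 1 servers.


rho = lambda / (c * mu) = 5.8 / (1 * 18.3) = 0.3169

0.3169


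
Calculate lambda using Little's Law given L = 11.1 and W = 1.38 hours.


lambda = L / W = 11.1 / 1.38 = 8.04 per hour

8.04 per hour


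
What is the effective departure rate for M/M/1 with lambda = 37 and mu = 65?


For a stable queue (lambda < mu), throughput = lambda = 37 per hour

37 per hour


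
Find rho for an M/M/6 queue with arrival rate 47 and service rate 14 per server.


rho = lambda/(c*mu) = 47/(6*14) = 0.5595

0.5595


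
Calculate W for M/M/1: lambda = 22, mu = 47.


W = 1/(mu - lambda) = 1/(47 - 22) = 0.04 hours

0.04 hours


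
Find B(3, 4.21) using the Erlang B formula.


B(N,A) = (A^N/N!) / sum(A^k/k!, k=0..N) with N=3, A=4.21 = 0.4691

0.4691


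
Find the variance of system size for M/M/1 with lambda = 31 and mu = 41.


rho = 31/41; Var(N) = rho/(1-rho)^2 = 12.71

12.71


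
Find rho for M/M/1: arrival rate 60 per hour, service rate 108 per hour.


rho = lambda/mu = 60/108 = 0.5556

0.5556


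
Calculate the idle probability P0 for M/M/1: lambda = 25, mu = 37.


P0 = 1 - rho = 1 - 25/37 = 0.3243

0.3243


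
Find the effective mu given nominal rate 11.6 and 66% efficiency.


Effective rate = mu * efficiency = 11.6 * 0.66 = 7.66 per hour

7.66 per hour


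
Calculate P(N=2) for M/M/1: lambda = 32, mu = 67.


rho = 32/67; P(n) = (1-rho)*rho^n = (1-32/67)*(32/67)^2 = 0.1192

0.1192


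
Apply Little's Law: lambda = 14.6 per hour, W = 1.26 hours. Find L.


L = lambda * W = 14.6 * 1.26 = 18.4

18.4


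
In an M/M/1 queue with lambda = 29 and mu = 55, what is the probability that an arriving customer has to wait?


P(wait) = rho = lambda/mu = 29/55 = 0.5273

0.5273


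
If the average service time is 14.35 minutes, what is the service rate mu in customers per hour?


mu = 60 / avg_service_time = 60 / 14.35 = 4.18 per hour

4.18 per hour


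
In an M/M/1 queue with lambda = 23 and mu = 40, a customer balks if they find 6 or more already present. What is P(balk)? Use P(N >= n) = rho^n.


P(N >= 6) = rho^6 = (23/40)^6 = 0.0361

0.0361


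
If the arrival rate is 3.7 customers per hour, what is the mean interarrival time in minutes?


Mean interarrival time = 60/lambda = 60/3.7 = 16.22 minutes

16.22 minutes


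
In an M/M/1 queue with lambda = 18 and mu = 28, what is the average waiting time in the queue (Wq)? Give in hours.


rho = 18/28; Wq = rho/(mu - lambda) = 0.0643 hours

0.0643 hours


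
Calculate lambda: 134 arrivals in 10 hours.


lambda = total arrivals / time = 134 / 10 = 13.4 per hour

13.4 per hour


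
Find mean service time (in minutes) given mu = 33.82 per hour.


Mean service time = 60/mu = 60/33.82 = 1.77 minutes

1.77 minutes


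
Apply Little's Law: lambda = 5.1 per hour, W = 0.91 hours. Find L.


L = lambda * W = 5.1 * 0.91 = 4.64

4.64


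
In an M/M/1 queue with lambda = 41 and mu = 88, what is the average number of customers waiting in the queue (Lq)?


rho = 41/88; Lq = rho^2/(1-rho) = 0.41

0.41


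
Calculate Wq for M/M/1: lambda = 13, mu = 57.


rho = 13/57; Wq = rho/(mu - lambda) = 0.0052 hours

0.0052 hours


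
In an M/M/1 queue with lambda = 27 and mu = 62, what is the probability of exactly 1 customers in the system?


rho = 27/62; P(n) = (1-rho)*rho^n = (1-27/62)*(27/62)^1 = 0.2458

0.2458


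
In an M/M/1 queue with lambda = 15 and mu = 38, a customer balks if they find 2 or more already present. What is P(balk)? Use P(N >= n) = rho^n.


P(N >= 2) = rho^2 = (15/38)^2 = 0.1558

0.1558


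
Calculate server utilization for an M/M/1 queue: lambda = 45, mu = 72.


rho = lambda/mu = 45/72 = 0.625

0.625


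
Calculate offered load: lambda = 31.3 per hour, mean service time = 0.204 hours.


Offered load a = lambda * E[S] = 31.3 * 0.204 = 6.39 Erlangs

6.39 Erlangs


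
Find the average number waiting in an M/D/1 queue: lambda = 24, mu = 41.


M/D/1: Lq = rho^2 / (2*(1-rho)) where rho = 24/41; Lq = 0.41

0.41


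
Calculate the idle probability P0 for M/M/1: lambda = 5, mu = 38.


P0 = 1 - rho = 1 - 5/38 = 0.8684

0.8684


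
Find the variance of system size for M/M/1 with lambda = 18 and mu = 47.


rho = 18/47; Var(N) = rho/(1-rho)^2 = 1.01

1.01


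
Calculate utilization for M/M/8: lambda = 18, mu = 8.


rho = lambda/(c*mu) = 18/(8*8) = 0.2813

0.2813


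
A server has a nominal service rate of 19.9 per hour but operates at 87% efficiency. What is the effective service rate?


Effective rate = mu * efficiency = 19.9 * 0.87 = 17.31 per hour

17.31 per hour


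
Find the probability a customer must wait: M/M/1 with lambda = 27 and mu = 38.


P(wait) = rho = lambda/mu = 27/38 = 0.7105

0.7105


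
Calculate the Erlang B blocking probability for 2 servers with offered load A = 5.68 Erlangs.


B(N,A) = (A^N/N!) / sum(A^k/k!, k=0..N) with N=2, A=5.68 = 0.7072

0.7072


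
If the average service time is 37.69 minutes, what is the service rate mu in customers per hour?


mu = 60 / avg_service_time = 60 / 37.69 = 1.59 per hour

1.59 per hour


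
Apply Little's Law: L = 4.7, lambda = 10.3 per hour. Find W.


W = L / lambda = 4.7 / 10.3 = 0.4563 hours

0.4563 hours


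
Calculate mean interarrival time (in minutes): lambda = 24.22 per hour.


Mean interarrival time = 60/lambda = 60/24.22 = 2.48 minutes

2.48 minutes


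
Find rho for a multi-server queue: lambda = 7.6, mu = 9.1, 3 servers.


rho = lambda / (c * mu) = 7.6 / (3 * 9.1) = 0.2784

0.2784


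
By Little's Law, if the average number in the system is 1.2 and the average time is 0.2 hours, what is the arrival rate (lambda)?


lambda = L / W = 1.2 / 0.2 = 6.0 per hour

6.0 per hour


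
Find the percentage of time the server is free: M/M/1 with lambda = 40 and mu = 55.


Idle fraction = (1 - rho) * 100 = (1 - 40/55) * 100 = 27.3%

27.3%


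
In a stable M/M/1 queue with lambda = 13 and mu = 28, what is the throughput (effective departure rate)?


For a stable queue (lambda < mu), throughput = lambda = 13 per hour

13 per hour


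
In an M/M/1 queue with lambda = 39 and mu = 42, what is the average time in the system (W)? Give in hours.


W = 1/(mu - lambda) = 1/(42 - 39) = 0.3333 hours

0.3333 hours


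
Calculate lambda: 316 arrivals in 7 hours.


lambda = total arrivals / time = 316 / 7 = 45.14 per hour

45.14 per hour


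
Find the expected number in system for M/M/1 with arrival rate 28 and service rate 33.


rho = 28/33; L = rho/(1-rho) = 5.6

5.6


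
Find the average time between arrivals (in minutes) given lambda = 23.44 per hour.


Mean interarrival time = 60/lambda = 60/23.44 = 2.56 minutes

2.56 minutes


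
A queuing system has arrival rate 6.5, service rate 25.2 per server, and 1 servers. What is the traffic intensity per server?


rho = lambda / (c * mu) = 6.5 / (1 * 25.2) = 0.2579

0.2579


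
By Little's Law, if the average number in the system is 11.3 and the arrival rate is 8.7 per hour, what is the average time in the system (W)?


W = L / lambda = 11.3 / 8.7 = 1.2989 hours

1.2989 hours


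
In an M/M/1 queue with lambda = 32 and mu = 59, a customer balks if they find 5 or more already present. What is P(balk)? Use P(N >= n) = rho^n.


P(N >= 5) = rho^5 = (32/59)^5 = 0.0469

0.0469


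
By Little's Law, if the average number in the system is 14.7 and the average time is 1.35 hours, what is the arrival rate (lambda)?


lambda = L / W = 14.7 / 1.35 = 10.89 per hour

10.89 per hour


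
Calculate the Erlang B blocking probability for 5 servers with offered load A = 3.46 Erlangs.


B(N,A) = (A^N/N!) / sum(A^k/k!, k=0..N) with N=5, A=3.46 = 0.1505

0.1505


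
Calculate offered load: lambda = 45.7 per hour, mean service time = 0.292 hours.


Offered load a = lambda * E[S] = 45.7 * 0.292 = 13.34 Erlangs

13.34 Erlangs


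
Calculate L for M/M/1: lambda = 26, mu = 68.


rho = 26/68; L = rho/(1-rho) = 0.62

0.62


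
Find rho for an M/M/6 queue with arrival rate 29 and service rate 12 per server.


rho = lambda/(c*mu) = 29/(6*12) = 0.4028

0.4028


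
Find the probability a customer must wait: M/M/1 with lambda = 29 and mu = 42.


P(wait) = rho = lambda/mu = 29/42 = 0.6905

0.6905


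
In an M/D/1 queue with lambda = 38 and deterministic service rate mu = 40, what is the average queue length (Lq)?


M/D/1: Lq = rho^2 / (2*(1-rho)) where rho = 38/40; Lq = 9.03

9.03


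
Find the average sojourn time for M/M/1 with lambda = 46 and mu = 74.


W = 1/(mu - lambda) = 1/(74 - 46) = 0.0357 hours

0.0357 hours


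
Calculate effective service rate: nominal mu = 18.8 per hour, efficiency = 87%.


Effective rate = mu * efficiency = 18.8 * 0.87 = 16.36 per hour

16.36 per hour


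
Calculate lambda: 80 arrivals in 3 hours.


lambda = total arrivals / time = 80 / 3 = 26.67 per hour

26.67 per hour


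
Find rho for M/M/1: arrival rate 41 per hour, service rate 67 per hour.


rho = lambda/mu = 41/67 = 0.6119

0.6119


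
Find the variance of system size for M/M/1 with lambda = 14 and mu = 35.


rho = 14/35; Var(N) = rho/(1-rho)^2 = 1.11

1.11


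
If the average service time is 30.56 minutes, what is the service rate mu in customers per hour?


mu = 60 / avg_service_time = 60 / 30.56 = 1.96 per hour

1.96 per hour


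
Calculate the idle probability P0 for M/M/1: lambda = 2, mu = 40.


P0 = 1 - rho = 1 - 2/40 = 0.95

0.95


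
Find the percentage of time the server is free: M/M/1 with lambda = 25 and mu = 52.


Idle fraction = (1 - rho) * 100 = (1 - 25/52) * 100 = 51.9%

51.9%


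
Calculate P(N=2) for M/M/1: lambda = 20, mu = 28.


rho = 20/28; P(n) = (1-rho)*rho^n = (1-20/28)*(20/28)^2 = 0.1458

0.1458


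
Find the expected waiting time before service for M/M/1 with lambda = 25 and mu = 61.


rho = 25/61; Wq = rho/(mu - lambda) = 0.0114 hours

0.0114 hours


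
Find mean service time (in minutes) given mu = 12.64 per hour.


Mean service time = 60/mu = 60/12.64 = 4.75 minutes

4.75 minutes


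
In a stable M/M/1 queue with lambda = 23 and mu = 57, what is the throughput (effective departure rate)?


For a stable queue (lambda < mu), throughput = lambda = 23 per hour

23 per hour


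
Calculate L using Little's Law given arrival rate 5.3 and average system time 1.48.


L = lambda * W = 5.3 * 1.48 = 7.84

7.84


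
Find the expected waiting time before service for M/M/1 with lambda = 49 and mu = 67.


rho = 49/67; Wq = rho/(mu - lambda) = 0.0406 hours

0.0406 hours


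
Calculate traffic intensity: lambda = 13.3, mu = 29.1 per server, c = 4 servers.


rho = lambda / (c * mu) = 13.3 / (4 * 29.1) = 0.1143

0.1143


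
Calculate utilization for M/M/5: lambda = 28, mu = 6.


rho = lambda/(c*mu) = 28/(5*6) = 0.9333

0.9333


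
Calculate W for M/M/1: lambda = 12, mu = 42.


W = 1/(mu - lambda) = 1/(42 - 12) = 0.0333 hours

0.0333 hours


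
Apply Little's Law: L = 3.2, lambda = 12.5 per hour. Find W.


W = L / lambda = 3.2 / 12.5 = 0.256 hours

0.256 hours


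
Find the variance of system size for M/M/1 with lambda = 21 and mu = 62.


rho = 21/62; Var(N) = rho/(1-rho)^2 = 0.77

0.77


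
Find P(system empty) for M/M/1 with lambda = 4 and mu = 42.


P0 = 1 - rho = 1 - 4/42 = 0.9048

0.9048


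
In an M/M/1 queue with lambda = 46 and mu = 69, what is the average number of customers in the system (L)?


rho = 46/69; L = rho/(1-rho) = 2.0

2.0


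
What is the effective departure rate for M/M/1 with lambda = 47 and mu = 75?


For a stable queue (lambda < mu), throughput = lambda = 47 per hour

47 per hour


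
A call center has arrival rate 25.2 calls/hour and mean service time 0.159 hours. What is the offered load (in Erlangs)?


Offered load a = lambda * E[S] = 25.2 * 0.159 = 4.01 Erlangs

4.01 Erlangs


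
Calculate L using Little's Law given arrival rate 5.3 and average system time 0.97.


L = lambda * W = 5.3 * 0.97 = 5.14

5.14


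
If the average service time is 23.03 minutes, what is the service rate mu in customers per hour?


mu = 60 / avg_service_time = 60 / 23.03 = 2.61 per hour

2.61 per hour


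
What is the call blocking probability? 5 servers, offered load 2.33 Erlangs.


B(N,A) = (A^N/N!) / sum(A^k/k!, k=0..N) with N=5, A=2.33 = 0.0575

0.0575


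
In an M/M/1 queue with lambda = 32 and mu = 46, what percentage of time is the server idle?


Idle fraction = (1 - rho) * 100 = (1 - 32/46) * 100 = 30.4%

30.4%


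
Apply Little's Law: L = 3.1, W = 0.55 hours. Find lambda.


lambda = L / W = 3.1 / 0.55 = 5.64 per hour

5.64 per hour


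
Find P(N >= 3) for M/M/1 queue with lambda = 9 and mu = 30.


P(N >= 3) = rho^3 = (9/30)^3 = 0.027

0.027


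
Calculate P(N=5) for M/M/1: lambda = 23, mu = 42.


rho = 23/42; P(n) = (1-rho)*rho^n = (1-23/42)*(23/42)^5 = 0.0223

0.0223


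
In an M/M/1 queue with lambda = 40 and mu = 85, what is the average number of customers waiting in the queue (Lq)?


rho = 40/85; Lq = rho^2/(1-rho) = 0.42

0.42


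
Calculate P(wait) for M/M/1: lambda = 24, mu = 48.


P(wait) = rho = lambda/mu = 24/48 = 0.5

0.5


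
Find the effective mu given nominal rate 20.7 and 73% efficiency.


Effective rate = mu * efficiency = 20.7 * 0.73 = 15.11 per hour

15.11 per hour


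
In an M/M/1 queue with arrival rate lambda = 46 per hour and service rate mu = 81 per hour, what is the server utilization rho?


rho = lambda/mu = 46/81 = 0.5679

0.5679


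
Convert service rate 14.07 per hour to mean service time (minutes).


Mean service time = 60/mu = 60/14.07 = 4.26 minutes

4.26 minutes


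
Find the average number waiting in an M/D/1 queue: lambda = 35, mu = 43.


M/D/1: Lq = rho^2 / (2*(1-rho)) where rho = 35/43; Lq = 1.78

1.78


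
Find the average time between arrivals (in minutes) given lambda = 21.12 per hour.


Mean interarrival time = 60/lambda = 60/21.12 = 2.84 minutes

2.84 minutes


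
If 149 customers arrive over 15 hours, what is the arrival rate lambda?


lambda = total arrivals / time = 149 / 15 = 9.93 per hour

9.93 per hour


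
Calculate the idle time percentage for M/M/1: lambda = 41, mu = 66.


Idle fraction = (1 - rho) * 100 = (1 - 41/66) * 100 = 37.9%

37.9%


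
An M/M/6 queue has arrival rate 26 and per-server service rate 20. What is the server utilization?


rho = lambda/(c*mu) = 26/(6*20) = 0.2167

0.2167


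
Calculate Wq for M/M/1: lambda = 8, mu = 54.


rho = 8/54; Wq = rho/(mu - lambda) = 0.0032 hours

0.0032 hours


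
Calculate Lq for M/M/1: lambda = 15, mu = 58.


rho = 15/58; Lq = rho^2/(1-rho) = 0.09

0.09


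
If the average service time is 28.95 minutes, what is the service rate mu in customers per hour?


mu = 60 / avg_service_time = 60 / 28.95 = 2.07 per hour

2.07 per hour


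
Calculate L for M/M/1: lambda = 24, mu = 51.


rho = 24/51; L = rho/(1-rho) = 0.89

0.89


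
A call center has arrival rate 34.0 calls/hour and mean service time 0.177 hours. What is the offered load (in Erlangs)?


Offered load a = lambda * E[S] = 34.0 * 0.177 = 6.02 Erlangs

6.02 Erlangs


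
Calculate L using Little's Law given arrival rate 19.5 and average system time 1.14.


L = lambda * W = 19.5 * 1.14 = 22.23

22.23


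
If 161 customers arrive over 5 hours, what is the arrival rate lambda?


lambda = total arrivals / time = 161 / 5 = 32.2 per hour

32.2 per hour


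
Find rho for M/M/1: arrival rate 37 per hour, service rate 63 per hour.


rho = lambda/mu = 37/63 = 0.5873

0.5873


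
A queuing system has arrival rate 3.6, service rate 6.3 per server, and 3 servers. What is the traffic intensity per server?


rho = lambda / (c * mu) = 3.6 / (3 * 6.3) = 0.1905

0.1905


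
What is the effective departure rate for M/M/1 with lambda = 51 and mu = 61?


For a stable queue (lambda < mu), throughput = lambda = 51 per hour

51 per hour


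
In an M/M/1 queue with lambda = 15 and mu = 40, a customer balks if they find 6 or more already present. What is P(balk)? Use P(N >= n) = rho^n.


P(N >= 6) = rho^6 = (15/40)^6 = 0.0028

0.0028


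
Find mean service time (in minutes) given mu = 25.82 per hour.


Mean service time = 60/mu = 60/25.82 = 2.32 minutes

2.32 minutes


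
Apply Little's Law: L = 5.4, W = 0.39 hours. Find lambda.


lambda = L / W = 5.4 / 0.39 = 13.85 per hour

13.85 per hour


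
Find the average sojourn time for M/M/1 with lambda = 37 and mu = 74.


W = 1/(mu - lambda) = 1/(74 - 37) = 0.027 hours

0.027 hours


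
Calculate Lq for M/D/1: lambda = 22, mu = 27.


M/D/1: Lq = rho^2 / (2*(1-rho)) where rho = 22/27; Lq = 1.79

1.79


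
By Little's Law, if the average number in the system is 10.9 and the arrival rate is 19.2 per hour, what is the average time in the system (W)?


W = L / lambda = 10.9 / 19.2 = 0.5677 hours

0.5677 hours


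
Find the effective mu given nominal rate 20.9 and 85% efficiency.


Effective rate = mu * efficiency = 20.9 * 0.85 = 17.77 per hour

17.77 per hour


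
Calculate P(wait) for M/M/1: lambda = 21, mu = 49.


P(wait) = rho = lambda/mu = 21/49 = 0.4286

0.4286


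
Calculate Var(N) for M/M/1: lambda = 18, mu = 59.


rho = 18/59; Var(N) = rho/(1-rho)^2 = 0.63

0.63


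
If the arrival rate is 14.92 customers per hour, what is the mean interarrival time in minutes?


Mean interarrival time = 60/lambda = 60/14.92 = 4.02 minutes

4.02 minutes


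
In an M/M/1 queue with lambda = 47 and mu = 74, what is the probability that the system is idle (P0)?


P0 = 1 - rho = 1 - 47/74 = 0.3649

0.3649


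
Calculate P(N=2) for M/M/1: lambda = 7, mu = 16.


rho = 7/16; P(n) = (1-rho)*rho^n = (1-7/16)*(7/16)^2 = 0.1077

0.1077


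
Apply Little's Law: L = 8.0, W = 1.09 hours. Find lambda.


lambda = L / W = 8.0 / 1.09 = 7.34 per hour

7.34 per hour


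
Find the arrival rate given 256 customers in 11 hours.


lambda = total arrivals / time = 256 / 11 = 23.27 per hour

23.27 per hour


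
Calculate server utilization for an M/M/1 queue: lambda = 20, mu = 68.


rho = lambda/mu = 20/68 = 0.2941

0.2941


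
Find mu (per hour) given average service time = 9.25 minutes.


mu = 60 / avg_service_time = 60 / 9.25 = 6.49 per hour

6.49 per hour


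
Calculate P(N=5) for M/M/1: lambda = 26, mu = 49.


rho = 26/49; P(n) = (1-rho)*rho^n = (1-26/49)*(26/49)^5 = 0.0197

0.0197


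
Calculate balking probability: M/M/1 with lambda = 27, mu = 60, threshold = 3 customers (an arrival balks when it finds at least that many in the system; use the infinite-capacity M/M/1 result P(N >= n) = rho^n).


P(N >= 3) = rho^3 = (27/60)^3 = 0.0911

0.0911


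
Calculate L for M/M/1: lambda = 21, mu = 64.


rho = 21/64; L = rho/(1-rho) = 0.49

0.49


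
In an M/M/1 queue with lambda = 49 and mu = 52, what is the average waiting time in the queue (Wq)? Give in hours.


rho = 49/52; Wq = rho/(mu - lambda) = 0.3141 hours

0.3141 hours


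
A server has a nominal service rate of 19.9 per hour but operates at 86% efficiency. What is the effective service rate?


Effective rate = mu * efficiency = 19.9 * 0.86 = 17.11 per hour

17.11 per hour


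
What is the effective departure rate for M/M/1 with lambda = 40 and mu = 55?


For a stable queue (lambda < mu), throughput = lambda = 40 per hour

40 per hour


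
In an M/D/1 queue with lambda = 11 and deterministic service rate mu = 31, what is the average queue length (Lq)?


M/D/1: Lq = rho^2 / (2*(1-rho)) where rho = 11/31; Lq = 0.1

0.1


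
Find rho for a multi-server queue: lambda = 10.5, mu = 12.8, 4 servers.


rho = lambda / (c * mu) = 10.5 / (4 * 12.8) = 0.2051

0.2051


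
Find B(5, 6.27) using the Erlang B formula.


B(N,A) = (A^N/N!) / sum(A^k/k!, k=0..N) with N=5, A=6.27 = 0.3788

0.3788


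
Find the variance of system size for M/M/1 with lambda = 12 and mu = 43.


rho = 12/43; Var(N) = rho/(1-rho)^2 = 0.54

0.54


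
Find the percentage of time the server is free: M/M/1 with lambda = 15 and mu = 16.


Idle fraction = (1 - rho) * 100 = (1 - 15/16) * 100 = 6.3%

6.3%
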